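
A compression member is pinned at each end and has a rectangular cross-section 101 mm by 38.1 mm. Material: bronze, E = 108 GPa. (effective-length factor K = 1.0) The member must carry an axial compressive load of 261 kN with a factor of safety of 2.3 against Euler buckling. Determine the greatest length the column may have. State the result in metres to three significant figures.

Buckling occurs about the weak axis: I_min = h·b³/12 with b = 38.1 mm (the shorter side).
I_min = 101×38.1³/12 = 4.655×10^5 mm⁴
I = 4.655×10^-7 m⁴
Required critical load P_cr = n·P = 2.3 × 261 = 600.3 kN = 6.003×10^5 N
From P_cr = π²EI/(K·L)²:  L = (1/K)·√(π²EI/P_cr) = (1/1)·√(π²×1.08×10^11×4.655×10^-7/6.003×10^5)
L = 0.909 m

L_max ≈ 0.909 m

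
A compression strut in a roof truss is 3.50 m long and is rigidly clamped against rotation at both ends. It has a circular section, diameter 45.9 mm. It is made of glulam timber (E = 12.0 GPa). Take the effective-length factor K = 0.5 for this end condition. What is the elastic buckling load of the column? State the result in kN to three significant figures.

I = πd⁴/64 = π×45.9⁴/64 = 2.179×10^5 mm⁴
I = 2.179×10^5 mm⁴ = 2.179×10^-7 m⁴
Effective length L_e = K·L = 0.5 × 3.50 = 1.750 m
P_cr = π²EI / L_e² = π² × 12.0×10⁹ × 2.179×10^-7 / 1.750² = 8.426×10^3 N

P_cr ≈ 8.43 kN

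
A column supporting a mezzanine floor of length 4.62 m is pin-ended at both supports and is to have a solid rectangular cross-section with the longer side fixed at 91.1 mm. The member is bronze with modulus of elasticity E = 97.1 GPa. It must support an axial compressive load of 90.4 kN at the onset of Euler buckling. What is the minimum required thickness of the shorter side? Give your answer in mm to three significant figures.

L_e = K·L = 1 × 4.62 = 4.620 m
Required I = P_cr·L_e²/(π²E) = 9.040×10^4 × 4.620² / (π² × 9.71×10^10) = 2.013×10^-6 m⁴
I_req = 2.013×10^6 mm⁴
Rectangle, weak axis: I_min = h·b³/12 with h = 91.1 mm fixed  ⇒  b = (12I/h)^(1/3) = 64.2 mm

b ≈ 64.2 mm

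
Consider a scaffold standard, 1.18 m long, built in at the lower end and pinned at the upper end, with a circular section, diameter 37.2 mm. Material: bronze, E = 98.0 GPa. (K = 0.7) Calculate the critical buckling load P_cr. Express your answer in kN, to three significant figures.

P_cr ≈ 133 kN

I = πd⁴/64 = π×37.2⁴/64 = 9.400×10^4 mm⁴
I = 9.400×10^4 mm⁴ = 9.400×10^-8 m⁴
Effective length L_e = K·L = 0.7 × 1.18 = 0.8260 m
P_cr = π²EI / L_e² = π² × 98.0×10⁹ × 9.400×10^-8 / 0.8260² = 1.333×10^5 N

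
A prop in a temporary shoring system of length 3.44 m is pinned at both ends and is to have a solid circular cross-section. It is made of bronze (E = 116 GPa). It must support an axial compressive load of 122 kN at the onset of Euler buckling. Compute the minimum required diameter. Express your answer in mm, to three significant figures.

d ≈ 71.2 mm

L_e = K·L = 1 × 3.44 = 3.440 m
Required I = P_cr·L_e²/(π²E) = 1.220×10^5 × 3.440² / (π² × 1.16×10^11) = 1.261×10^-6 m⁴
I_req = 1.261×10^6 mm⁴
Solid circle: I = πd⁴/64  ⇒  d = (64I/π)^(1/4) = (64×1.261×10^6/π)^(1/4) = 71.2 mm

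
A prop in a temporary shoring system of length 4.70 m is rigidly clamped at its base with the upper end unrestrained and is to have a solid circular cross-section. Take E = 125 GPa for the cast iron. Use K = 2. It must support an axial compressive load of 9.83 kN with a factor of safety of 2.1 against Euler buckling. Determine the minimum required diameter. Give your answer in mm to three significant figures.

Required P_cr = n·P = 2.1 × 9.83 = 20.64 kN
L_e = K·L = 2 × 4.70 = 9.400 m
Required I = P_cr·L_e²/(π²E) = 2.064×10^4 × 9.400² / (π² × 1.25×10^11) = 1.478×10^-6 m⁴
I_req = 1.478×10^6 mm⁴
Solid circle: I = πd⁴/64  ⇒  d = (64I/π)^(1/4) = (64×1.478×10^6/π)^(1/4) = 74.1 mm

d ≈ 74.1 mm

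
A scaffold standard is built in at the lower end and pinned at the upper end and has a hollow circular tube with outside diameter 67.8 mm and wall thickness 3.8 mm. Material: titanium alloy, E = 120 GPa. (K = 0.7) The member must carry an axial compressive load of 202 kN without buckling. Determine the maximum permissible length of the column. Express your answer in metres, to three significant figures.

L_max ≈ 2.17 m

Inner diameter d_i = 67.8 − 2×3.8 = 60.20 mm
I = π(d_o⁴ − d_i⁴)/64 = π(67.8⁴ − 60.20⁴)/64 = 3.926×10^5 mm⁴
I = 3.926×10^-7 m⁴
At the buckling limit P_cr = P = 2.020×10^5 N
From P_cr = π²EI/(K·L)²:  L = (1/K)·√(π²EI/P_cr) = (1/0.7)·√(π²×1.20×10^11×3.926×10^-7/2.020×10^5)
L = 2.17 m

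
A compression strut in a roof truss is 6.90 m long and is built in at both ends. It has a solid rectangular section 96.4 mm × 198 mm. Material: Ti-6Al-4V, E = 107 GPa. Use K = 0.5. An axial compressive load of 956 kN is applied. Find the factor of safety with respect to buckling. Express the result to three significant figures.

n ≈ 1.37

Buckling occurs about the weak axis: I_min = h·b³/12 with b = 96.4 mm (the shorter side).
I_min = 198×96.4³/12 = 1.478×10^7 mm⁴
I = 1.478×10^7 mm⁴ = 1.478×10^-5 m⁴
Effective length L_e = K·L = 0.5 × 6.90 = 3.450 m
P_cr = π²EI / L_e² = π² × 107×10⁹ × 1.478×10^-5 / 3.450² = 1.311×10^6 N
Factor of safety n = P_cr / P = 1311.5 / 956 = 1.37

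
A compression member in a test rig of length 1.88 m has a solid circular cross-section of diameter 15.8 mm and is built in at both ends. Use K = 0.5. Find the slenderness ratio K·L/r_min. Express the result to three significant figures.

For a solid circle r = d/4 = 15.8/4 = 3.950 mm
L_e = K·L = 0.5 × 1.88 m = 0.9400 m = 940.00 mm
λ = L_e / r_min = 940.00 / 3.950 = 238

λ ≈ 238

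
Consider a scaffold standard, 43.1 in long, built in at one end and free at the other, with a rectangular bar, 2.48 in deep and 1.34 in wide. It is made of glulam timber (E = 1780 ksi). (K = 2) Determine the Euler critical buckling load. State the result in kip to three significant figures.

Buckling occurs about the weak axis: I_min = h·b³/12 with b = 1.34 in (the shorter side).
I_min = 2.48×1.34³/12 = 0.4973 in⁴
Effective length L_e = K·L = 2 × 43.1 = 86.20 in
P_cr = π²EI / L_e² = π² × 1780×10³ × 0.4973 / 86.20² = 1.176×10^3 lb

P_cr ≈ 1.18 kip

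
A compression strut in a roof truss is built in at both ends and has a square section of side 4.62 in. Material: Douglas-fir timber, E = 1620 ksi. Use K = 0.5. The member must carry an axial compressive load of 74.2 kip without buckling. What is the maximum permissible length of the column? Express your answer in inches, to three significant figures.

L_max ≈ 181 in

I = a⁴/12 = 4.62⁴/12 = 37.97 in⁴
At the buckling limit P_cr = P = 7.420×10^4 lb
From P_cr = π²EI/(K·L)²:  L = (1/K)·√(π²EI/P_cr) = (1/0.5)·√(π²×1.62×10^6×37.97/7.420×10^4)
L = 181 in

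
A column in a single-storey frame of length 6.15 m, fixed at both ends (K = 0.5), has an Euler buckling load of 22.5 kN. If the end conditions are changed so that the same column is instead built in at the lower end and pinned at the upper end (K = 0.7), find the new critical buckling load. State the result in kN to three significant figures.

P_cr ∝ 1/K², so P_cr,new = P_cr,old × (K_old/K_new)² = 22.5 × (0.5/0.7)²
= 22.5 × 0.5102 = 11.5 kN

P_cr ≈ 11.5 kN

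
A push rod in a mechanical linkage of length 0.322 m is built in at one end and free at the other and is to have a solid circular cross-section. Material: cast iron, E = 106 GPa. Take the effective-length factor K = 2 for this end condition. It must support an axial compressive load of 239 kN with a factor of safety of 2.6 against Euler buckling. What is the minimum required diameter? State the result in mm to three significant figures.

d ≈ 47.3 mm

Required P_cr = n·P = 2.6 × 239 = 621.4 kN
L_e = K·L = 2 × 0.322 = 0.6440 m
Required I = P_cr·L_e²/(π²E) = 6.214×10^5 × 0.6440² / (π² × 1.06×10^11) = 2.463×10^-7 m⁴
I_req = 2.463×10^5 mm⁴
Solid circle: I = πd⁴/64  ⇒  d = (64I/π)^(1/4) = (64×2.463×10^5/π)^(1/4) = 47.3 mm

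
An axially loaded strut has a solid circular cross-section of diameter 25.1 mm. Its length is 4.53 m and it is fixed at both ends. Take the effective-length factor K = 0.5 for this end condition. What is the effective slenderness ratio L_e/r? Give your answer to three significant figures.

For a solid circle r = d/4 = 25.1/4 = 6.275 mm
L_e = K·L = 0.5 × 4.53 m = 2.265 m = 2265.0 mm
λ = L_e / r_min = 2265.0 / 6.275 = 361

λ ≈ 361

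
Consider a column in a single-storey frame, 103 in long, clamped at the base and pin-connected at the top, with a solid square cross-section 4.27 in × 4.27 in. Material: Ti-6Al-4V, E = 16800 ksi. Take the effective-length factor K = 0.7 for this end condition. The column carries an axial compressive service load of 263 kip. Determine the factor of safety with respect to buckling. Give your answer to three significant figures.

n ≈ 3.36

I = a⁴/12 = 4.27⁴/12 = 27.70 in⁴
Effective length L_e = K·L = 0.7 × 103 = 72.10 in
P_cr = π²EI / L_e² = π² × 16800×10³ × 27.70 / 72.10² = 8.836×10^5 lb
Factor of safety n = P_cr / P = 883.63 / 263 = 3.36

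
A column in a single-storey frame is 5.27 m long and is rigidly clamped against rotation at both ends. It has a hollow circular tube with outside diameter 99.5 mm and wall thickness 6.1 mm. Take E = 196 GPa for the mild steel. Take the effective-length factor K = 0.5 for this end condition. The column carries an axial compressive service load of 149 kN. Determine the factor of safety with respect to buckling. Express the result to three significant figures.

Inner diameter d_i = 99.5 − 2×6.1 = 87.30 mm
I = π(d_o⁴ − d_i⁴)/64 = π(99.5⁴ − 87.30⁴)/64 = 1.960×10^6 mm⁴
I = 1.960×10^6 mm⁴ = 1.960×10^-6 m⁴
Effective length L_e = K·L = 0.5 × 5.27 = 2.635 m
P_cr = π²EI / L_e² = π² × 196×10⁹ × 1.960×10^-6 / 2.635² = 5.461×10^5 N
Factor of safety n = P_cr / P = 546.10 / 149 = 3.67

n ≈ 3.67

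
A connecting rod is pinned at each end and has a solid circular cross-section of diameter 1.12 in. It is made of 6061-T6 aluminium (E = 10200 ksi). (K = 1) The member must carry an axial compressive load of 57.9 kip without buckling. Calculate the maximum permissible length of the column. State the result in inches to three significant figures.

L_max ≈ 11.6 in

I = πd⁴/64 = π×1.12⁴/64 = 7.724×10^-2 in⁴
At the buckling limit P_cr = P = 5.790×10^4 lb
From P_cr = π²EI/(K·L)²:  L = (1/K)·√(π²EI/P_cr) = (1/1)·√(π²×1.02×10^7×7.724×10^-2/5.790×10^4)
L = 11.6 in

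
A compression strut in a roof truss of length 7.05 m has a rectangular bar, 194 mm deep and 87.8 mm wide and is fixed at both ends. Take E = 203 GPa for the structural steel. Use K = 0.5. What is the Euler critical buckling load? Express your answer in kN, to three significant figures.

P_cr ≈ 1760 kN

Buckling occurs about the weak axis: I_min = h·b³/12 with b = 87.8 mm (the shorter side).
I_min = 194×87.8³/12 = 1.094×10^7 mm⁴
I = 1.094×10^7 mm⁴ = 1.094×10^-5 m⁴
Effective length L_e = K·L = 0.5 × 7.05 = 3.525 m
P_cr = π²EI / L_e² = π² × 203×10⁹ × 1.094×10^-5 / 3.525² = 1.764×10^6 N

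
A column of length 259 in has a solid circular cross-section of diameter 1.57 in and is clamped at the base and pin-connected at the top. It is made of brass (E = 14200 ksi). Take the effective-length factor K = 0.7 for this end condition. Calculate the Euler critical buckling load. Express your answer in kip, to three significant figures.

P_cr ≈ 1.27 kip

I = πd⁴/64 = π×1.57⁴/64 = 0.2982 in⁴
Effective length L_e = K·L = 0.7 × 259 = 181.3 in
P_cr = π²EI / L_e² = π² × 14200×10³ × 0.2982 / 181.3² = 1.272×10^3 lb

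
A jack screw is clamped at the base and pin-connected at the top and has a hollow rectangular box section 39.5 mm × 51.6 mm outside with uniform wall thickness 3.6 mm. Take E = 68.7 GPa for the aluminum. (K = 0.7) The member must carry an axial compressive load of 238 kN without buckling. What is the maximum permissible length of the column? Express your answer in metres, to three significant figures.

L_max ≈ 0.903 m

Inner dimensions: h_i = 51.6 − 2×3.6 = 44.40 mm, b_i = 39.5 − 2×3.6 = 32.30 mm
Weak-axis I_min = (h_o·b_o³ − h_i·b_i³)/12 with b_o = 39.5, b_i = 32.30 mm (shorter outer/inner sides).
I_min = (51.6×39.5³ − 44.40×32.30³)/12 = 1.403×10^5 mm⁴
I = 1.403×10^-7 m⁴
At the buckling limit P_cr = P = 2.380×10^5 N
From P_cr = π²EI/(K·L)²:  L = (1/K)·√(π²EI/P_cr) = (1/0.7)·√(π²×6.87×10^10×1.403×10^-7/2.380×10^5)
L = 0.903 m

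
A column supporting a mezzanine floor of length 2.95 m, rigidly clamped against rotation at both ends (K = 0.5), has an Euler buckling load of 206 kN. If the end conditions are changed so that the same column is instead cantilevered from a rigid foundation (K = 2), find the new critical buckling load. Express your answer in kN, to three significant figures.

P_cr ∝ 1/K², so P_cr,new = P_cr,old × (K_old/K_new)² = 206 × (0.5/2)²
= 206 × 0.06250 = 12.9 kN

P_cr ≈ 12.9 kN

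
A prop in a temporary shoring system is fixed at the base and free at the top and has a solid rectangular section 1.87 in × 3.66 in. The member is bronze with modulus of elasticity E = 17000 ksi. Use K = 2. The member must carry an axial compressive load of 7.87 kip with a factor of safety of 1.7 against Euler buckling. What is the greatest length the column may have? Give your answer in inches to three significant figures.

Buckling occurs about the weak axis: I_min = h·b³/12 with b = 1.87 in (the shorter side).
I_min = 3.66×1.87³/12 = 1.994 in⁴
Required critical load P_cr = n·P = 1.7 × 7.87 = 13.38 kip = 1.338×10^4 lb
From P_cr = π²EI/(K·L)²:  L = (1/K)·√(π²EI/P_cr) = (1/2)·√(π²×1.70×10^7×1.994/1.338×10^4)
L = 79.1 in

L_max ≈ 79.1 in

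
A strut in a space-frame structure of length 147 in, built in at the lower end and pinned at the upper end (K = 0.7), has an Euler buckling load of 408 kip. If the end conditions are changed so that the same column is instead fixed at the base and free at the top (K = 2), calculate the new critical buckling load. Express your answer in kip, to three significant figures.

P_cr ≈ 50.0 kip

P_cr ∝ 1/K², so P_cr,new = P_cr,old × (K_old/K_new)² = 408 × (0.7/2)²
= 408 × 0.1225 = 50.0 kip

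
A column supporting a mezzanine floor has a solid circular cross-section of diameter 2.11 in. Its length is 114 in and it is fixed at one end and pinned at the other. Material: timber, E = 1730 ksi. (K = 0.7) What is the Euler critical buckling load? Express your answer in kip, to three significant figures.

P_cr ≈ 2.61 kip

I = πd⁴/64 = π×2.11⁴/64 = 0.9730 in⁴
Effective length L_e = K·L = 0.7 × 114 = 79.80 in
P_cr = π²EI / L_e² = π² × 1730×10³ × 0.9730 / 79.80² = 2.609×10^3 lb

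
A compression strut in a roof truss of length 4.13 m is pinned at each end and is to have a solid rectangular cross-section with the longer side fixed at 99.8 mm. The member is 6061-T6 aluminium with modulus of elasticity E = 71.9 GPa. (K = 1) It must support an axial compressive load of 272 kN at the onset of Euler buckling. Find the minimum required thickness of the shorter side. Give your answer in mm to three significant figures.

L_e = K·L = 1 × 4.13 = 4.130 m
Required I = P_cr·L_e²/(π²E) = 2.720×10^5 × 4.130² / (π² × 7.19×10^10) = 6.538×10^-6 m⁴
I_req = 6.538×10^6 mm⁴
Rectangle, weak axis: I_min = h·b³/12 with h = 99.8 mm fixed  ⇒  b = (12I/h)^(1/3) = 92.3 mm

b ≈ 92.3 mm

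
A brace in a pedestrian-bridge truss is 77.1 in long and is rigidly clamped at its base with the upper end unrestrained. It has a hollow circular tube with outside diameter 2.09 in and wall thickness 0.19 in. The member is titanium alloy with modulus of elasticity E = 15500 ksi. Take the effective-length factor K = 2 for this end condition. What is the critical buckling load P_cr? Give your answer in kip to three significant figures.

P_cr ≈ 3.33 kip

Inner diameter d_i = 2.09 − 2×0.19 = 1.710 in
I = π(d_o⁴ − d_i⁴)/64 = π(2.09⁴ − 1.710⁴)/64 = 0.5169 in⁴
Effective length L_e = K·L = 2 × 77.1 = 154.2 in
P_cr = π²EI / L_e² = π² × 15500×10³ × 0.5169 / 154.2² = 3.326×10^3 lb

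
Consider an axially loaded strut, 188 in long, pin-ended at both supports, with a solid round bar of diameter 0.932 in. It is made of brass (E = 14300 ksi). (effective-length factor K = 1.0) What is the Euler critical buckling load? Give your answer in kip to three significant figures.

I = πd⁴/64 = π×0.932⁴/64 = 3.704×10^-2 in⁴
Effective length L_e = K·L = 1 × 188 = 188.0 in
P_cr = π²EI / L_e² = π² × 14300×10³ × 3.704×10^-2 / 188.0² = 147.9 lb

P_cr ≈ 0.148 kip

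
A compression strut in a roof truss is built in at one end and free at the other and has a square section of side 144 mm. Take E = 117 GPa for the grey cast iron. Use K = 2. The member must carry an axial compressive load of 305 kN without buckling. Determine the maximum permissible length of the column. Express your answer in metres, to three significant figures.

L_max ≈ 5.82 m

I = a⁴/12 = 144⁴/12 = 3.583×10^7 mm⁴
I = 3.583×10^-5 m⁴
At the buckling limit P_cr = P = 3.050×10^5 N
From P_cr = π²EI/(K·L)²:  L = (1/K)·√(π²EI/P_cr) = (1/2)·√(π²×1.17×10^11×3.583×10^-5/3.050×10^5)
L = 5.82 m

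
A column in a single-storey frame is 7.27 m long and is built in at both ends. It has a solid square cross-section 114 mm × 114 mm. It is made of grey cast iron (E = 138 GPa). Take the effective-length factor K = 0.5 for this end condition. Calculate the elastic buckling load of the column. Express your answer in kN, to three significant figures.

I = a⁴/12 = 114⁴/12 = 1.407×10^7 mm⁴
I = 1.407×10^7 mm⁴ = 1.407×10^-5 m⁴
Effective length L_e = K·L = 0.5 × 7.27 = 3.635 m
P_cr = π²EI / L_e² = π² × 138×10⁹ × 1.407×10^-5 / 3.635² = 1.451×10^6 N

P_cr ≈ 1450 kN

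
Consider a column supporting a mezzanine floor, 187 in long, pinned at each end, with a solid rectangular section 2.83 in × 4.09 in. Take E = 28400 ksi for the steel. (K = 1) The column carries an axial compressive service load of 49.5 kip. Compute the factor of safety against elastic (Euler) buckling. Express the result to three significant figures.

n ≈ 1.25

Buckling occurs about the weak axis: I_min = h·b³/12 with b = 2.83 in (the shorter side).
I_min = 4.09×2.83³/12 = 7.725 in⁴
Effective length L_e = K·L = 1 × 187 = 187.0 in
P_cr = π²EI / L_e² = π² × 28400×10³ × 7.725 / 187.0² = 6.192×10^4 lb
Factor of safety n = P_cr / P = 61.921 / 49.5 = 1.25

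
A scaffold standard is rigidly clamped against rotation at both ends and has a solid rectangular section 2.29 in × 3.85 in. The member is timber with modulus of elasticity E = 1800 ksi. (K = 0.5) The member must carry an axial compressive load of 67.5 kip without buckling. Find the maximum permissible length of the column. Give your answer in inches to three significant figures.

Buckling occurs about the weak axis: I_min = h·b³/12 with b = 2.29 in (the shorter side).
I_min = 3.85×2.29³/12 = 3.853 in⁴
At the buckling limit P_cr = P = 6.750×10^4 lb
From P_cr = π²EI/(K·L)²:  L = (1/K)·√(π²EI/P_cr) = (1/0.5)·√(π²×1.80×10^6×3.853/6.750×10^4)
L = 63.7 in

L_max ≈ 63.7 in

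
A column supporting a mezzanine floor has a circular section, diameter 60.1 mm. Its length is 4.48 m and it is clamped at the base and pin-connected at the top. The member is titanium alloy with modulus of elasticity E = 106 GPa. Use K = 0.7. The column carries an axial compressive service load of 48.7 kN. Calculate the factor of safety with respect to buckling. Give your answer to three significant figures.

I = πd⁴/64 = π×60.1⁴/64 = 6.404×10^5 mm⁴
I = 6.404×10^5 mm⁴ = 6.404×10^-7 m⁴
Effective length L_e = K·L = 0.7 × 4.48 = 3.136 m
P_cr = π²EI / L_e² = π² × 106×10⁹ × 6.404×10^-7 / 3.136² = 6.813×10^4 N
Factor of safety n = P_cr / P = 68.127 / 48.7 = 1.40

n ≈ 1.40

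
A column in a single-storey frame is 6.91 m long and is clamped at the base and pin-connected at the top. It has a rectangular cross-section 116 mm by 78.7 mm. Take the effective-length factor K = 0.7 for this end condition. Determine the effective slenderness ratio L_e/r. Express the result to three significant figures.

For a rectangle r_min = b/√12 = 78.7/√12 = 22.72 mm
L_e = K·L = 0.7 × 6.91 m = 4.837 m = 4837.0 mm
λ = L_e / r_min = 4837.0 / 22.72 = 213

λ ≈ 213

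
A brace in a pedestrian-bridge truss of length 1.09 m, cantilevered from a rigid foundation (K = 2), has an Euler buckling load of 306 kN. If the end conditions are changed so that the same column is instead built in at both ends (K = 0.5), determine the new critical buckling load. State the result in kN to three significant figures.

P_cr ≈ 4900 kN

P_cr ∝ 1/K², so P_cr,new = P_cr,old × (K_old/K_new)² = 306 × (2/0.5)²
= 306 × 16.00 = 4900 kN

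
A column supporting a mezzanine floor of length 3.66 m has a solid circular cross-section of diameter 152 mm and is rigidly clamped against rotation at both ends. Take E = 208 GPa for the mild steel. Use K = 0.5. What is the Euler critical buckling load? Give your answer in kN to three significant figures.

P_cr ≈ 16100 kN

I = πd⁴/64 = π×152⁴/64 = 2.620×10^7 mm⁴
I = 2.620×10^7 mm⁴ = 2.620×10^-5 m⁴
Effective length L_e = K·L = 0.5 × 3.66 = 1.830 m
P_cr = π²EI / L_e² = π² × 208×10⁹ × 2.620×10^-5 / 1.830² = 1.606×10^7 N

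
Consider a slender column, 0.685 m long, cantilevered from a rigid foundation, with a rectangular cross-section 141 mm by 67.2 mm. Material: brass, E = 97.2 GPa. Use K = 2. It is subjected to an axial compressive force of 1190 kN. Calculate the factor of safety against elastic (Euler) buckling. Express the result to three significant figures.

Buckling occurs about the weak axis: I_min = h·b³/12 with b = 67.2 mm (the shorter side).
I_min = 141×67.2³/12 = 3.566×10^6 mm⁴
I = 3.566×10^6 mm⁴ = 3.566×10^-6 m⁴
Effective length L_e = K·L = 2 × 0.685 = 1.370 m
P_cr = π²EI / L_e² = π² × 97.2×10⁹ × 3.566×10^-6 / 1.370² = 1.823×10^6 N
Factor of safety n = P_cr / P = 1822.5 / 1190 = 1.53

n ≈ 1.53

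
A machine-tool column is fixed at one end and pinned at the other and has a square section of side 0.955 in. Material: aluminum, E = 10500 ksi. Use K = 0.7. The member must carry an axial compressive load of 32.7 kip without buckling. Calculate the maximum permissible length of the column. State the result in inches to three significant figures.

I = a⁴/12 = 0.955⁴/12 = 6.932×10^-2 in⁴
At the buckling limit P_cr = P = 3.270×10^4 lb
From P_cr = π²EI/(K·L)²:  L = (1/K)·√(π²EI/P_cr) = (1/0.7)·√(π²×1.05×10^7×6.932×10^-2/3.270×10^4)
L = 21.2 in

L_max ≈ 21.2 in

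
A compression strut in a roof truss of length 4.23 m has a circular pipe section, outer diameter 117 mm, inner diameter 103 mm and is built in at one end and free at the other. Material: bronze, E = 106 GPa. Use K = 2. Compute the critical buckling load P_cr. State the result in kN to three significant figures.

d_o = 117 mm, d_i = 103 mm
I = π(d_o⁴ − d_i⁴)/64 = π(117⁴ − 103.0⁴)/64 = 3.674×10^6 mm⁴
I = 3.674×10^6 mm⁴ = 3.674×10^-6 m⁴
Effective length L_e = K·L = 2 × 4.23 = 8.460 m
P_cr = π²EI / L_e² = π² × 106×10⁹ × 3.674×10^-6 / 8.460² = 5.370×10^4 N

P_cr ≈ 53.7 kN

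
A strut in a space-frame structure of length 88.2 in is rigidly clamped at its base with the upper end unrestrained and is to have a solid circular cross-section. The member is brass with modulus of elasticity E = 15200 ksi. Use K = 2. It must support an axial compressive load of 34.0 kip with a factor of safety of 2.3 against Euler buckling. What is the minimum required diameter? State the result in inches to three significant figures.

d ≈ 4.26 in

Required P_cr = n·P = 2.3 × 34.0 = 78.20 kip
L_e = K·L = 2 × 88.2 = 176.4 in
Required I = P_cr·L_e²/(π²E) = 7.820×10^4 × 176.4² / (π² × 1.52×10^7) = 16.22 in⁴
Solid circle: I = πd⁴/64  ⇒  d = (64I/π)^(1/4) = (64×16.22/π)^(1/4) = 4.26 in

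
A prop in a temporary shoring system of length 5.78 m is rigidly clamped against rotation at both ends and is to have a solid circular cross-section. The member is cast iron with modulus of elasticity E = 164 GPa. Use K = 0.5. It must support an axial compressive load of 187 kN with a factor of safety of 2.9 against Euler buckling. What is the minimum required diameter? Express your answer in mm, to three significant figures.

d ≈ 86.9 mm

Required P_cr = n·P = 2.9 × 187 = 542.3 kN
L_e = K·L = 0.5 × 5.78 = 2.890 m
Required I = P_cr·L_e²/(π²E) = 5.423×10^5 × 2.890² / (π² × 1.64×10^11) = 2.798×10^-6 m⁴
I_req = 2.798×10^6 mm⁴
Solid circle: I = πd⁴/64  ⇒  d = (64I/π)^(1/4) = (64×2.798×10^6/π)^(1/4) = 86.9 mm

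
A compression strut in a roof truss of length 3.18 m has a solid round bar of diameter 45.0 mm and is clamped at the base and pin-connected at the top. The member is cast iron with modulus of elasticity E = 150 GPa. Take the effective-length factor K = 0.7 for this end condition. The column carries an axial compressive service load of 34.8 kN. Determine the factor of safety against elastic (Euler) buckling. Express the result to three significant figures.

n ≈ 1.73

I = πd⁴/64 = π×45.0⁴/64 = 2.013×10^5 mm⁴
I = 2.013×10^5 mm⁴ = 2.013×10^-7 m⁴
Effective length L_e = K·L = 0.7 × 3.18 = 2.226 m
P_cr = π²EI / L_e² = π² × 150×10⁹ × 2.013×10^-7 / 2.226² = 6.014×10^4 N
Factor of safety n = P_cr / P = 60.140 / 34.8 = 1.73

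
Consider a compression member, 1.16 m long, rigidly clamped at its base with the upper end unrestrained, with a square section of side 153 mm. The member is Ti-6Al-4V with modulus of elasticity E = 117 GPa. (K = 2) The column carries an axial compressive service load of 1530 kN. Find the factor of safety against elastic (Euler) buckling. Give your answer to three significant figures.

n ≈ 6.40

I = a⁴/12 = 153⁴/12 = 4.567×10^7 mm⁴
I = 4.567×10^7 mm⁴ = 4.567×10^-5 m⁴
Effective length L_e = K·L = 2 × 1.16 = 2.320 m
P_cr = π²EI / L_e² = π² × 117×10⁹ × 4.567×10^-5 / 2.320² = 9.797×10^6 N
Factor of safety n = P_cr / P = 9797.0 / 1530 = 6.40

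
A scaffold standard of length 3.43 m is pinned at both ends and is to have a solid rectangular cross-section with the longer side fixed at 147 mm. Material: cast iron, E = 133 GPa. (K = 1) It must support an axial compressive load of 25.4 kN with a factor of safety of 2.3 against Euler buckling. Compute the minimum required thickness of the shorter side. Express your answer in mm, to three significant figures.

b ≈ 35.0 mm

Required P_cr = n·P = 2.3 × 25.4 = 58.42 kN
L_e = K·L = 1 × 3.43 = 3.430 m
Required I = P_cr·L_e²/(π²E) = 5.842×10^4 × 3.430² / (π² × 1.33×10^11) = 5.236×10^-7 m⁴
I_req = 5.236×10^5 mm⁴
Rectangle, weak axis: I_min = h·b³/12 with h = 147 mm fixed  ⇒  b = (12I/h)^(1/3) = 35.0 mm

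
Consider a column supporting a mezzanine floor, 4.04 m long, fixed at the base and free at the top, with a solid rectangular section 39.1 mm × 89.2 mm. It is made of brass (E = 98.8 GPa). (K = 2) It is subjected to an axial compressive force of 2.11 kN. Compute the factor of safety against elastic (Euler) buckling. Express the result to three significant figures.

Buckling occurs about the weak axis: I_min = h·b³/12 with b = 39.1 mm (the shorter side).
I_min = 89.2×39.1³/12 = 4.443×10^5 mm⁴
I = 4.443×10^5 mm⁴ = 4.443×10^-7 m⁴
Effective length L_e = K·L = 2 × 4.04 = 8.080 m
P_cr = π²EI / L_e² = π² × 98.8×10⁹ × 4.443×10^-7 / 8.080² = 6.637×10^3 N
Factor of safety n = P_cr / P = 6.6366 / 2.11 = 3.15

n ≈ 3.15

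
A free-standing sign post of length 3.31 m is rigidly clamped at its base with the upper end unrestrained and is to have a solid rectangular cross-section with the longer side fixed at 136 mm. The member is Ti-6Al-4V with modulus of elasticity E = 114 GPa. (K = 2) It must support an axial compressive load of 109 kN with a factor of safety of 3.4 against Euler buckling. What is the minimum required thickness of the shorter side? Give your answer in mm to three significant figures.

b ≈ 108 mm

Required P_cr = n·P = 3.4 × 109 = 370.6 kN
L_e = K·L = 2 × 3.31 = 6.620 m
Required I = P_cr·L_e²/(π²E) = 3.706×10^5 × 6.620² / (π² × 1.14×10^11) = 1.444×10^-5 m⁴
I_req = 1.444×10^7 mm⁴
Rectangle, weak axis: I_min = h·b³/12 with h = 136 mm fixed  ⇒  b = (12I/h)^(1/3) = 108 mm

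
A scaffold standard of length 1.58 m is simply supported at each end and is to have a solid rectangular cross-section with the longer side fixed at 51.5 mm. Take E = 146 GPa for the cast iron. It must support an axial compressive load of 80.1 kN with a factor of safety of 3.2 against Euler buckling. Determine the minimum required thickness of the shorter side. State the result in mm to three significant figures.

b ≈ 46.9 mm

Required P_cr = n·P = 3.2 × 80.1 = 256.3 kN
L_e = K·L = 1 × 1.58 = 1.580 m
Required I = P_cr·L_e²/(π²E) = 2.563×10^5 × 1.580² / (π² × 1.46×10^11) = 4.441×10^-7 m⁴
I_req = 4.441×10^5 mm⁴
Rectangle, weak axis: I_min = h·b³/12 with h = 51.5 mm fixed  ⇒  b = (12I/h)^(1/3) = 46.9 mm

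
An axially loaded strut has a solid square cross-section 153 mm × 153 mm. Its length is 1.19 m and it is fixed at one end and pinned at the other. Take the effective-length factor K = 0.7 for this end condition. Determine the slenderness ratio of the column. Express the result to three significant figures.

λ ≈ 18.9

For a square r = a/√12 = 153/√12 = 44.17 mm
L_e = K·L = 0.7 × 1.19 m = 0.8330 m = 833.00 mm
λ = L_e / r_min = 833.00 / 44.17 = 18.9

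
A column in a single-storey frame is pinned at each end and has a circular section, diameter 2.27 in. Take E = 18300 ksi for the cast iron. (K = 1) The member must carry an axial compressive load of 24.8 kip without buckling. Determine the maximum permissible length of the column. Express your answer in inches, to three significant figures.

I = πd⁴/64 = π×2.27⁴/64 = 1.303 in⁴
At the buckling limit P_cr = P = 2.480×10^4 lb
From P_cr = π²EI/(K·L)²:  L = (1/K)·√(π²EI/P_cr) = (1/1)·√(π²×1.83×10^7×1.303/2.480×10^4)
L = 97.4 in

L_max ≈ 97.4 in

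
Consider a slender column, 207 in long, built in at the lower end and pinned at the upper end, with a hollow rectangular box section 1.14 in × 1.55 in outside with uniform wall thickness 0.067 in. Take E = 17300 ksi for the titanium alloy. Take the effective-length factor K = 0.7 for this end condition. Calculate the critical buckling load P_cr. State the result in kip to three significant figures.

P_cr ≈ 0.579 kip

Inner dimensions: h_i = 1.55 − 2×0.067 = 1.416 in, b_i = 1.14 − 2×0.067 = 1.006 in
Weak-axis I_min = (h_o·b_o³ − h_i·b_i³)/12 with b_o = 1.14, b_i = 1.006 in (shorter outer/inner sides).
I_min = (1.55×1.14³ − 1.416×1.006³)/12 = 7.123×10^-2 in⁴
Effective length L_e = K·L = 0.7 × 207 = 144.9 in
P_cr = π²EI / L_e² = π² × 17300×10³ × 7.123×10^-2 / 144.9² = 579.3 lb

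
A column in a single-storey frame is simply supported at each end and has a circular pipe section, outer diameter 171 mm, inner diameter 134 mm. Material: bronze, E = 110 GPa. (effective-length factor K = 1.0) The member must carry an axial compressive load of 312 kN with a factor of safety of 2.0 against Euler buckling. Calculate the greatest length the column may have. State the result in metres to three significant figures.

L_max ≈ 6.74 m

d_o = 171 mm, d_i = 134 mm
I = π(d_o⁴ − d_i⁴)/64 = π(171⁴ − 134.0⁴)/64 = 2.614×10^7 mm⁴
I = 2.614×10^-5 m⁴
Required critical load P_cr = n·P = 2.0 × 312 = 624.0 kN = 6.240×10^5 N
From P_cr = π²EI/(K·L)²:  L = (1/K)·√(π²EI/P_cr) = (1/1)·√(π²×1.10×10^11×2.614×10^-5/6.240×10^5)
L = 6.74 m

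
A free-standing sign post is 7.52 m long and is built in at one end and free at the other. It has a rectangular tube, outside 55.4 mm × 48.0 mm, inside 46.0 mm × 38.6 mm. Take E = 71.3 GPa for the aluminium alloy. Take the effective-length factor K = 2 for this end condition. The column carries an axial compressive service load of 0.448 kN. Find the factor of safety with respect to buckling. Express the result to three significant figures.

n ≈ 2.01

Weak-axis I_min = (h_o·b_o³ − h_i·b_i³)/12 with b_o = 48.0, b_i = 38.60 mm (shorter outer/inner sides).
I_min = (55.4×48.0³ − 46.00×38.60³)/12 = 2.901×10^5 mm⁴
I = 2.901×10^5 mm⁴ = 2.901×10^-7 m⁴
Effective length L_e = K·L = 2 × 7.52 = 15.04 m
P_cr = π²EI / L_e² = π² × 71.3×10⁹ × 2.901×10^-7 / 15.04² = 902.5 N
Factor of safety n = P_cr / P = 0.90249 / 0.448 = 2.01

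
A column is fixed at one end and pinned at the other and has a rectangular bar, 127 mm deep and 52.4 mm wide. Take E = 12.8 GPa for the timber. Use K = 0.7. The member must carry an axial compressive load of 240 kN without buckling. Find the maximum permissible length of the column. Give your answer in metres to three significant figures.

Buckling occurs about the weak axis: I_min = h·b³/12 with b = 52.4 mm (the shorter side).
I_min = 127×52.4³/12 = 1.523×10^6 mm⁴
I = 1.523×10^-6 m⁴
At the buckling limit P_cr = P = 2.400×10^5 N
From P_cr = π²EI/(K·L)²:  L = (1/K)·√(π²EI/P_cr) = (1/0.7)·√(π²×1.28×10^10×1.523×10^-6/2.400×10^5)
L = 1.28 m

L_max ≈ 1.28 m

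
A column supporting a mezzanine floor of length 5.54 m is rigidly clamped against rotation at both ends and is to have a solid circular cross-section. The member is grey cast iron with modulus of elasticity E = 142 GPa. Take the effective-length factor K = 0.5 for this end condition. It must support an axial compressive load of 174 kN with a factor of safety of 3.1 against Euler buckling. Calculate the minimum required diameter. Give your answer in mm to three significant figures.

Required P_cr = n·P = 3.1 × 174 = 539.4 kN
L_e = K·L = 0.5 × 5.54 = 2.770 m
Required I = P_cr·L_e²/(π²E) = 5.394×10^5 × 2.770² / (π² × 1.42×10^11) = 2.953×10^-6 m⁴
I_req = 2.953×10^6 mm⁴
Solid circle: I = πd⁴/64  ⇒  d = (64I/π)^(1/4) = (64×2.953×10^6/π)^(1/4) = 88.1 mm

d ≈ 88.1 mm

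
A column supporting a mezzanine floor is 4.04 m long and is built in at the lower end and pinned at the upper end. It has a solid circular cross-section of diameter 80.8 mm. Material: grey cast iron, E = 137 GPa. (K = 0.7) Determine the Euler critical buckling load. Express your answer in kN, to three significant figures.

P_cr ≈ 354 kN

I = πd⁴/64 = π×80.8⁴/64 = 2.092×10^6 mm⁴
I = 2.092×10^6 mm⁴ = 2.092×10^-6 m⁴
Effective length L_e = K·L = 0.7 × 4.04 = 2.828 m
P_cr = π²EI / L_e² = π² × 137×10⁹ × 2.092×10^-6 / 2.828² = 3.537×10^5 N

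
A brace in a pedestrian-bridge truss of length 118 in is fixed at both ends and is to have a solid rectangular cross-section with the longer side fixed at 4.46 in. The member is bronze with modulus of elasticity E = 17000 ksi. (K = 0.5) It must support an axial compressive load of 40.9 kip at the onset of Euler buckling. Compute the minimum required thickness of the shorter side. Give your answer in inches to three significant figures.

b ≈ 1.32 in

L_e = K·L = 0.5 × 118 = 59.00 in
Required I = P_cr·L_e²/(π²E) = 4.090×10^4 × 59.00² / (π² × 1.70×10^7) = 0.8486 in⁴
Rectangle, weak axis: I_min = h·b³/12 with h = 4.46 in fixed  ⇒  b = (12I/h)^(1/3) = 1.32 in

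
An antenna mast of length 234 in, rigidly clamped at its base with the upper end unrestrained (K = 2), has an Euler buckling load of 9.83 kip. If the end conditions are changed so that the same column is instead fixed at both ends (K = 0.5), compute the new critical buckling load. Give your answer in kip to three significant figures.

P_cr ≈ 157 kip

P_cr ∝ 1/K², so P_cr,new = P_cr,old × (K_old/K_new)² = 9.83 × (2/0.5)²
= 9.83 × 16.00 = 157 kip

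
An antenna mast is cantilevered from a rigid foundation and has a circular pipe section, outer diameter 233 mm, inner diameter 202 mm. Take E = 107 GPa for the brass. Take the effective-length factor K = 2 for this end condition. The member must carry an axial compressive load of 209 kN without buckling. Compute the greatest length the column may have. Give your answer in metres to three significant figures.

L_max ≈ 8.92 m

d_o = 233 mm, d_i = 202 mm
I = π(d_o⁴ − d_i⁴)/64 = π(233⁴ − 202.0⁴)/64 = 6.295×10^7 mm⁴
I = 6.295×10^-5 m⁴
At the buckling limit P_cr = P = 2.090×10^5 N
From P_cr = π²EI/(K·L)²:  L = (1/K)·√(π²EI/P_cr) = (1/2)·√(π²×1.07×10^11×6.295×10^-5/2.090×10^5)
L = 8.92 m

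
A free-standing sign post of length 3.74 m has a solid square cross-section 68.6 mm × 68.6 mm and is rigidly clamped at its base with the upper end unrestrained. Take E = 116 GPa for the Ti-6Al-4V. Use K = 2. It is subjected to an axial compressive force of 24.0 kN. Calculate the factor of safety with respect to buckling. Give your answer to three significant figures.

n ≈ 1.57

I = a⁴/12 = 68.6⁴/12 = 1.846×10^6 mm⁴
I = 1.846×10^6 mm⁴ = 1.846×10^-6 m⁴
Effective length L_e = K·L = 2 × 3.74 = 7.480 m
P_cr = π²EI / L_e² = π² × 116×10⁹ × 1.846×10^-6 / 7.480² = 3.776×10^4 N
Factor of safety n = P_cr / P = 37.763 / 24.0 = 1.57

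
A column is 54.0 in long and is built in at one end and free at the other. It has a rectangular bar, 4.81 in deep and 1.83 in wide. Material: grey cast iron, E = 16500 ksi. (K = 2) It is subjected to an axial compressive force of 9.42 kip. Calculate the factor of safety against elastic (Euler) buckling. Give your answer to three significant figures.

Buckling occurs about the weak axis: I_min = h·b³/12 with b = 1.83 in (the shorter side).
I_min = 4.81×1.83³/12 = 2.457 in⁴
Effective length L_e = K·L = 2 × 54.0 = 108.0 in
P_cr = π²EI / L_e² = π² × 16500×10³ × 2.457 / 108.0² = 3.430×10^4 lb
Factor of safety n = P_cr / P = 34.297 / 9.42 = 3.64

n ≈ 3.64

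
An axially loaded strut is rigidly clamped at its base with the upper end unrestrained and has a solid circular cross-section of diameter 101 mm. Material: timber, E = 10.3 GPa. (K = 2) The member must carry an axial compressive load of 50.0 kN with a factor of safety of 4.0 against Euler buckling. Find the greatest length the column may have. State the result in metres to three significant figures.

L_max ≈ 0.806 m

I = πd⁴/64 = π×101⁴/64 = 5.108×10^6 mm⁴
I = 5.108×10^-6 m⁴
Required critical load P_cr = n·P = 4.0 × 50.0 = 200.0 kN = 2.000×10^5 N
From P_cr = π²EI/(K·L)²:  L = (1/K)·√(π²EI/P_cr) = (1/2)·√(π²×1.03×10^10×5.108×10^-6/2.000×10^5)
L = 0.806 m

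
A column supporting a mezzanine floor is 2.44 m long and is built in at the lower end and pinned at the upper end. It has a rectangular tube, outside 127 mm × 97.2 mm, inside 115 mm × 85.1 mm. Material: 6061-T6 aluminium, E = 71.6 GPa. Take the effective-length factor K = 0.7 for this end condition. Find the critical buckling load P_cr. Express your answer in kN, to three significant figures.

P_cr ≈ 924 kN

Weak-axis I_min = (h_o·b_o³ − h_i·b_i³)/12 with b_o = 97.2, b_i = 85.10 mm (shorter outer/inner sides).
I_min = (127×97.2³ − 115.0×85.10³)/12 = 3.813×10^6 mm⁴
I = 3.813×10^6 mm⁴ = 3.813×10^-6 m⁴
Effective length L_e = K·L = 0.7 × 2.44 = 1.708 m
P_cr = π²EI / L_e² = π² × 71.6×10⁹ × 3.813×10^-6 / 1.708² = 9.236×10^5 N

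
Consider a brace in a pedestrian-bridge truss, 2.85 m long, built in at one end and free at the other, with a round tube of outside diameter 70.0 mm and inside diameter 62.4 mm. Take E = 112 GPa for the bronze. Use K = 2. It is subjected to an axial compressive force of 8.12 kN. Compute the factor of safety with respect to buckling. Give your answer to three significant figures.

d_o = 70.0 mm, d_i = 62.4 mm
I = π(d_o⁴ − d_i⁴)/64 = π(70.0⁴ − 62.40⁴)/64 = 4.344×10^5 mm⁴
I = 4.344×10^5 mm⁴ = 4.344×10^-7 m⁴
Effective length L_e = K·L = 2 × 2.85 = 5.700 m
P_cr = π²EI / L_e² = π² × 112×10⁹ × 4.344×10^-7 / 5.700² = 1.478×10^4 N
Factor of safety n = P_cr / P = 14.778 / 8.12 = 1.82

n ≈ 1.82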